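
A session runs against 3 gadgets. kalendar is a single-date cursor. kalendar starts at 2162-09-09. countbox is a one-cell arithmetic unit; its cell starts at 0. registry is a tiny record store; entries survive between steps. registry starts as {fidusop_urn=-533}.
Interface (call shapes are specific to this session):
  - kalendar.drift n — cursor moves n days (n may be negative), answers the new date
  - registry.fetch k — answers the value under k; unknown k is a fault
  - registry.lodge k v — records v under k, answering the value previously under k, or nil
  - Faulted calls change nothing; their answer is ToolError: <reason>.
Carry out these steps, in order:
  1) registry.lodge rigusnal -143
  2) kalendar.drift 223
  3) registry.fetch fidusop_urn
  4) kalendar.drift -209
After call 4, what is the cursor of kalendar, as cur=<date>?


==> registry.lodge(k→rigusnal, v→-143)
<== nil
==> kalendar.drift(n→223)
<== 2163-04-20
==> registry.fetch(k→fidusop_urn)
<== -533
==> kalendar.drift(n→-209)
<== 2162-09-23

Answer: cur=2162-09-23


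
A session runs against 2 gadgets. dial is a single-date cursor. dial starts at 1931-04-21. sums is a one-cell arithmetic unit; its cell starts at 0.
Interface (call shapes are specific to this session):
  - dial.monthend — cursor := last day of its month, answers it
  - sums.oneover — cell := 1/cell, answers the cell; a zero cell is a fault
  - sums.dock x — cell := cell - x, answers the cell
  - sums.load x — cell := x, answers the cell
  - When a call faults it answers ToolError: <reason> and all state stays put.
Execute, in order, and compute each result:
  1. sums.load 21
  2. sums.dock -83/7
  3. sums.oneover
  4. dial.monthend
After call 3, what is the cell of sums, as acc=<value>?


Answer: acc=7/230

Derivation:
I try sums.load using x: 21, which returns 21.
I use sums.dock using x: -83/7, yielding 230/7.
Invoking sums.oneover(), which returns 7/230.
Calling dial.monthend, — result: 1931-04-30.


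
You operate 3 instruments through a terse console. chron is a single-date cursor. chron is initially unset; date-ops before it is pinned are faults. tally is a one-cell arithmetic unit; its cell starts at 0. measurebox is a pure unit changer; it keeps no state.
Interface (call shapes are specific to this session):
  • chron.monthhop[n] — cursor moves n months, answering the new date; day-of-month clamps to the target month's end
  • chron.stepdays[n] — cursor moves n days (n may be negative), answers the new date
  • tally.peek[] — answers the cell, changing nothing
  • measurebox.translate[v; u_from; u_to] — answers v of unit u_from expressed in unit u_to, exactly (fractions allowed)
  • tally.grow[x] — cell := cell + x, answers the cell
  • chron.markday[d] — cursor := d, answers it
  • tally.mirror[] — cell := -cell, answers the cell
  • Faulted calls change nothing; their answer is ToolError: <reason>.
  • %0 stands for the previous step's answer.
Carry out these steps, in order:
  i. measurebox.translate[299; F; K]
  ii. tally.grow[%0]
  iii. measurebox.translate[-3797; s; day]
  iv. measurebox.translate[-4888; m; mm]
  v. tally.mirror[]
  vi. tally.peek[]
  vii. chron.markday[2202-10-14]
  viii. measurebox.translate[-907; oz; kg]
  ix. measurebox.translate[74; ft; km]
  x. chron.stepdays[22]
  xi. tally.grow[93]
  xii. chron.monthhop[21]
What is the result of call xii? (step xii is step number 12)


Answer: 2204-08-05

Derivation:
# 1. measurebox.translate(v→299, u_from→F, u_to→K) ~> 25289/60
# 2. tally.grow(x→%0) ~> 25289/60
# 3. measurebox.translate(v→-3797, u_from→s, u_to→day) ~> -3797/86400
# 4. measurebox.translate(v→-4888, u_from→m, u_to→mm) ~> -4888000
# 5. tally.mirror() ~> -25289/60
# 6. tally.peek() ~> -25289/60
# 7. chron.markday(d→2202-10-14) ~> 2202-10-14
# 8. measurebox.translate(v→-907, u_from→oz, u_to→kg) ~> -41140827959/1600000000
# 9. measurebox.translate(v→74, u_from→ft, u_to→km) ~> 14097/625000
# 10. chron.stepdays(n→22) ~> 2202-11-05
# 11. tally.grow(x→93) ~> -19709/60
# 12. chron.monthhop(n→21) ~> 2204-08-05


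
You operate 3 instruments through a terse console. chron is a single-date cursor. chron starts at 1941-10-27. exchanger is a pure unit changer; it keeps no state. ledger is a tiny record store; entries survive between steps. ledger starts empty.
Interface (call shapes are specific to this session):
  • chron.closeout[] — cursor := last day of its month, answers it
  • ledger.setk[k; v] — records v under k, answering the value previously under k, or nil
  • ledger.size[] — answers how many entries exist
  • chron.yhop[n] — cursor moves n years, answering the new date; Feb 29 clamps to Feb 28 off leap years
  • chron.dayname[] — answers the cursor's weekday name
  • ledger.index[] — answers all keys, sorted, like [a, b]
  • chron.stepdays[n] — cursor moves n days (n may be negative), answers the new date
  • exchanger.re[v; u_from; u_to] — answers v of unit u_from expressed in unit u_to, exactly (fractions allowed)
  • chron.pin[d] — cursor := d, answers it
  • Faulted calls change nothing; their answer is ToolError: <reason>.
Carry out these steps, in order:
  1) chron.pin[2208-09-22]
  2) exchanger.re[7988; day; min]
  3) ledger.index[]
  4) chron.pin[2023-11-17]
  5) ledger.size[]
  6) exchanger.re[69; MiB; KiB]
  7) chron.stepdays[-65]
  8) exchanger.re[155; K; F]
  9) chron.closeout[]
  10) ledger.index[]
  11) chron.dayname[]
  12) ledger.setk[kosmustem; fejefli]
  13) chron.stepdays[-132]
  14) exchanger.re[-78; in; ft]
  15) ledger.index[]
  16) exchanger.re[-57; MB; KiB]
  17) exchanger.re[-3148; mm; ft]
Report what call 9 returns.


>>> chron.pin d=2208-09-22
[out] 2208-09-22
>>> exchanger.re v=7988 u_from=day u_to=min
[out] 11502720
>>> ledger.index
[out] []
>>> chron.pin d=2023-11-17
[out] 2023-11-17
>>> ledger.size
[out] 0
>>> exchanger.re v=69 u_from=MiB u_to=KiB
[out] 70656
>>> chron.stepdays n=-65
[out] 2023-09-13
>>> exchanger.re v=155 u_from=K u_to=F
[out] -18067/100
>>> chron.closeout
[out] 2023-09-30
>>> ledger.index
[out] []
>>> chron.dayname
[out] Saturday
>>> ledger.setk k=kosmustem v=fejefli
[out] nil
>>> chron.stepdays n=-132
[out] 2023-05-21
>>> exchanger.re v=-78 u_from=in u_to=ft
[out] -13/2
>>> ledger.index
[out] [kosmustem]
>>> exchanger.re v=-57 u_from=MB u_to=KiB
[out] -890625/16
>>> exchanger.re v=-3148 u_from=mm u_to=ft
[out] -3935/381

Answer: 2023-09-30


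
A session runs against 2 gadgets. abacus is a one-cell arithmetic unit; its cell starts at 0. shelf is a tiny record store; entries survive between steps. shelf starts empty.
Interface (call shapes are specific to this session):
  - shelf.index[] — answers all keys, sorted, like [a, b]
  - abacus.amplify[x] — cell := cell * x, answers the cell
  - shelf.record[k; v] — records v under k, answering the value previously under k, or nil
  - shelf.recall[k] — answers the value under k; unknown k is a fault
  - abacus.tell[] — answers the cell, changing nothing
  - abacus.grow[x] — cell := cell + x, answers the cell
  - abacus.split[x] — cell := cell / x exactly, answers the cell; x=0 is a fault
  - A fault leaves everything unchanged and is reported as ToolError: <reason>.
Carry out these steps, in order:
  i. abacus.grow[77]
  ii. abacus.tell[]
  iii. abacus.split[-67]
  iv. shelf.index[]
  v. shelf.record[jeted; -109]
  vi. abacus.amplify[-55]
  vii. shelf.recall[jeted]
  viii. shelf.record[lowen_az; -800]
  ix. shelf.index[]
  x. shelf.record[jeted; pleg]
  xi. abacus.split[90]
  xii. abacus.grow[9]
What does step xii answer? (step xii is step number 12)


Answer: 11701/1206

Derivation:
;; grow(x→77) -> 77
;; tell() -> 77
;; split(x→-67) -> -77/67
;; index() -> []
;; record(k→jeted, v→-109) -> nil
;; amplify(x→-55) -> 4235/67
;; recall(k→jeted) -> -109
;; record(k→lowen_az, v→-800) -> nil
;; index() -> [jeted, lowen_az]
;; record(k→jeted, v→pleg) -> -109
;; split(x→90) -> 847/1206
;; grow(x→9) -> 11701/1206


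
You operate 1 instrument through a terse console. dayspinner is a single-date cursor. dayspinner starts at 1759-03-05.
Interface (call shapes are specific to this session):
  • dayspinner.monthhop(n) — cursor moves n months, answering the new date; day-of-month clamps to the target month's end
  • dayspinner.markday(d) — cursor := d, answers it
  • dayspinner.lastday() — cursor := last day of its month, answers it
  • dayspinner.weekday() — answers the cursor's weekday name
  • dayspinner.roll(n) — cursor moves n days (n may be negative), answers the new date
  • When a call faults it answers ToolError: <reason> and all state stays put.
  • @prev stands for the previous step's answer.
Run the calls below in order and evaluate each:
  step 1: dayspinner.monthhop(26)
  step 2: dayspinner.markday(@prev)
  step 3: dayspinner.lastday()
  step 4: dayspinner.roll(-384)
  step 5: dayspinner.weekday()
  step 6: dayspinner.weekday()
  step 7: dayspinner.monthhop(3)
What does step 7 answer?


Answer: 1760-08-12

Derivation:
Do: dayspinner.monthhop[n→26]
See: 1761-05-05
Do: dayspinner.markday[d→@prev]
See: 1761-05-05
Do: dayspinner.lastday[]
See: 1761-05-31
Do: dayspinner.roll[n→-384]
See: 1760-05-12
Do: dayspinner.weekday[]
See: Monday
Do: dayspinner.weekday[]
See: Monday
Do: dayspinner.monthhop[n→3]
See: 1760-08-12


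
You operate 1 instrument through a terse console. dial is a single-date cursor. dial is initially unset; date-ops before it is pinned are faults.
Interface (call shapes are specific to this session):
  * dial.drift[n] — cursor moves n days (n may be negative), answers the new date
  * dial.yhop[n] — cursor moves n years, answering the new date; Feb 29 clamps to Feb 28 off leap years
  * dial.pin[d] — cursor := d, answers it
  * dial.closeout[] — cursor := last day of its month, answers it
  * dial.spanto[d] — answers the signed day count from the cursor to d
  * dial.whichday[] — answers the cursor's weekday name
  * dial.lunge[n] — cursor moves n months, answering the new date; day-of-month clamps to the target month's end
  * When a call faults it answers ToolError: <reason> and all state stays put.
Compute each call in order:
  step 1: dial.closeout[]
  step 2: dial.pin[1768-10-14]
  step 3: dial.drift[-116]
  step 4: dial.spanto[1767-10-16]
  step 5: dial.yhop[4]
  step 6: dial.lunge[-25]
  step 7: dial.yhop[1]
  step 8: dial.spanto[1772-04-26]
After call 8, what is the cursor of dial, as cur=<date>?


Answer: cur=1771-05-20

Derivation:
Do: dial.closeout[]
See: ToolError: no date set
Do: dial.pin[d='1768-10-14']
See: 1768-10-14
Do: dial.drift[n='-116']
See: 1768-06-20
Do: dial.spanto[d='1767-10-16']
See: -248
Do: dial.yhop[n='4']
See: 1772-06-20
Do: dial.lunge[n='-25']
See: 1770-05-20
Do: dial.yhop[n='1']
See: 1771-05-20
Do: dial.spanto[d='1772-04-26']
See: 342


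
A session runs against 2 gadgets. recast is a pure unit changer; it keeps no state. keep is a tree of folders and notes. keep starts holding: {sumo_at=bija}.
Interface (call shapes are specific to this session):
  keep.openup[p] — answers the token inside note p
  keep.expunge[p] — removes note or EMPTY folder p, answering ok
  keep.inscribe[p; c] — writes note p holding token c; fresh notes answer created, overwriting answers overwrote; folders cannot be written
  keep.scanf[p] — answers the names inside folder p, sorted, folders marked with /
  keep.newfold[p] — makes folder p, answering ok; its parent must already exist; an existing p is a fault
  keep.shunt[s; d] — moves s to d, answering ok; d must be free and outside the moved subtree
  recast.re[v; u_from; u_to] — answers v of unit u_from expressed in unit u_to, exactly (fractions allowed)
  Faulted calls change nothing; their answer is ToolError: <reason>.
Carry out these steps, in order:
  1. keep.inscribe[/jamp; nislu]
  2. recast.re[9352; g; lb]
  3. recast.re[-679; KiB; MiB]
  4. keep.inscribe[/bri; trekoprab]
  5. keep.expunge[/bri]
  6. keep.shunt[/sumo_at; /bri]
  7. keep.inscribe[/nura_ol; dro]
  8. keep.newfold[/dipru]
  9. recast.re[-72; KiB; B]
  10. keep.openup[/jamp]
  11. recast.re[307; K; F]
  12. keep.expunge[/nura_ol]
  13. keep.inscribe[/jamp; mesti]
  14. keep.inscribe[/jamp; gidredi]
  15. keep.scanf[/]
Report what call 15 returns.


Answer: [bri, dipru/, jamp]

Derivation:
~$ keep.inscribe p: /jamp c: nislu
:: created
~$ recast.re v: 9352 u_from: g u_to: lb
:: 133600000/6479891
~$ recast.re v: -679 u_from: KiB u_to: MiB
:: -679/1024
~$ keep.inscribe p: /bri c: trekoprab
:: created
~$ keep.expunge p: /bri
:: ok
~$ keep.shunt s: /sumo_at d: /bri
:: ok
~$ keep.inscribe p: /nura_ol c: dro
:: created
~$ keep.newfold p: /dipru
:: ok
~$ recast.re v: -72 u_from: KiB u_to: B
:: -73728
~$ keep.openup p: /jamp
:: nislu
~$ recast.re v: 307 u_from: K u_to: F
:: 9293/100
~$ keep.expunge p: /nura_ol
:: ok
~$ keep.inscribe p: /jamp c: mesti
:: overwrote
~$ keep.inscribe p: /jamp c: gidredi
:: overwrote
~$ keep.scanf p: /
:: [bri, dipru/, jamp]


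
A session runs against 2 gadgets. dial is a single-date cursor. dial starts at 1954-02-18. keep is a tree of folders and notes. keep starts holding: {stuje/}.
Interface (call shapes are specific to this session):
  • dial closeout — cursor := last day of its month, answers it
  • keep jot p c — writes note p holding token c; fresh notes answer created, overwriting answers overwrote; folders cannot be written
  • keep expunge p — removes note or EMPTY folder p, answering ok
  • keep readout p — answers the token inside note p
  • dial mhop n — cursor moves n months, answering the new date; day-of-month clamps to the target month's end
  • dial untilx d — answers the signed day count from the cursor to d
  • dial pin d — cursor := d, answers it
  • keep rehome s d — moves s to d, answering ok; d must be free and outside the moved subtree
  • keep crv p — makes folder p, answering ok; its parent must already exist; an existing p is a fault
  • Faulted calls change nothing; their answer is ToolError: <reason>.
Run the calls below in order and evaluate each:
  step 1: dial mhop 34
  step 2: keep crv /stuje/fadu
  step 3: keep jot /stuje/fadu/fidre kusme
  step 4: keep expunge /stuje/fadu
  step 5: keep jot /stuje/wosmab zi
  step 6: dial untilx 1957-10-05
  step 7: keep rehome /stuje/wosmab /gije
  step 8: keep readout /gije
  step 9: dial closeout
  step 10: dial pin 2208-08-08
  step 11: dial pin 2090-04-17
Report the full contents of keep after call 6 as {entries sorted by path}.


Answer: {stuje/, stuje/fadu/, stuje/fadu/fidre=kusme, stuje/wosmab=zi}

Derivation:
Step: dial mhop[n→34]
Result: 1956-12-18
Step: keep crv[p→/stuje/fadu]
Result: ok
Step: keep jot[p→/stuje/fadu/fidre; c→kusme]
Result: created
Step: keep expunge[p→/stuje/fadu]
Result: ToolError: not empty
Step: keep jot[p→/stuje/wosmab; c→zi]
Result: created
Step: dial untilx[d→1957-10-05]
Result: 291
Step: keep rehome[s→/stuje/wosmab; d→/gije]
Result: ok
Step: keep readout[p→/gije]
Result: zi
Step: dial closeout[]
Result: 1956-12-31
Step: dial pin[d→2208-08-08]
Result: 2208-08-08
Step: dial pin[d→2090-04-17]
Result: 2090-04-17


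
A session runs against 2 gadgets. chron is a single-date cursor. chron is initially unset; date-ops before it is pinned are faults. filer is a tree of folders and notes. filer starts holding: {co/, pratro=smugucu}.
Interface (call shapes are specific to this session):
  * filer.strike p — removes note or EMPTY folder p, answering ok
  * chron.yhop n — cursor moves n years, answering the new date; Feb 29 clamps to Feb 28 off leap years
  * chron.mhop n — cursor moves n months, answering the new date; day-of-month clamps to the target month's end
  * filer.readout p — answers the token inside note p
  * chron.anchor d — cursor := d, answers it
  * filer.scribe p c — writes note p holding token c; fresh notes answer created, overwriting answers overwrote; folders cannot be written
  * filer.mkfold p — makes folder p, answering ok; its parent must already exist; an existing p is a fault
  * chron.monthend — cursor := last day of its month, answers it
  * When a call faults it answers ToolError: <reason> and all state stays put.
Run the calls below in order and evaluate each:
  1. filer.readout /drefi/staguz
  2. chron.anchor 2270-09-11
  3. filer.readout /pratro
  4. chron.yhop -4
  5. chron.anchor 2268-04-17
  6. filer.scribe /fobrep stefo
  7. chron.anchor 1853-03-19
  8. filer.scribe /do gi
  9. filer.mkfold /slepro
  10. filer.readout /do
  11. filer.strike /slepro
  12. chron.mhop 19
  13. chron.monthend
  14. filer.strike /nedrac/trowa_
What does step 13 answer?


Answer: 1854-10-31

Derivation:
// 1. filer.readout(/drefi/staguz) ~> ToolError: not found
// 2. chron.anchor(2270-09-11) ~> 2270-09-11
// 3. filer.readout(/pratro) ~> smugucu
// 4. chron.yhop(-4) ~> 2266-09-11
// 5. chron.anchor(2268-04-17) ~> 2268-04-17
// 6. filer.scribe(/fobrep, stefo) ~> created
// 7. chron.anchor(1853-03-19) ~> 1853-03-19
// 8. filer.scribe(/do, gi) ~> created
// 9. filer.mkfold(/slepro) ~> ok
// 10. filer.readout(/do) ~> gi
// 11. filer.strike(/slepro) ~> ok
// 12. chron.mhop(19) ~> 1854-10-19
// 13. chron.monthend() ~> 1854-10-31
// 14. filer.strike(/nedrac/trowa_) ~> ToolError: not found


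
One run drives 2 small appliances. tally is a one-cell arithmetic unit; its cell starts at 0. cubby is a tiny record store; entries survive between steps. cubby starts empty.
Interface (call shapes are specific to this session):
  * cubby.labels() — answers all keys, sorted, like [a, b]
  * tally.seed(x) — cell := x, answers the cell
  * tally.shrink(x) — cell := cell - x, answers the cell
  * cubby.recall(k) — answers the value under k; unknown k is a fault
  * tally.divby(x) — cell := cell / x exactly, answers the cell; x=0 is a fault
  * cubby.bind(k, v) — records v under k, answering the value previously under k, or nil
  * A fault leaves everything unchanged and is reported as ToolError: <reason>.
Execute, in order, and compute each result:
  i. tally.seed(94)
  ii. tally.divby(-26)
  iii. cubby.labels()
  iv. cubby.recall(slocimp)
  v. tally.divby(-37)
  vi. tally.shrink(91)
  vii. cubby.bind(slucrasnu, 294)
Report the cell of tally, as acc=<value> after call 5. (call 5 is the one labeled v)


Calling tally.seed(x=94), giving 94.
Using tally.divby(x=-26): -47/13.
I use cubby.labels(), and get [].
I run cubby.recall(k=slocimp), and get ToolError: no such key slocimp.
Calling tally.divby(x=-37), — result: 47/481.
I use tally.shrink(x=91), giving -43724/481.
Next I call cubby.bind(k=slucrasnu, v=294), giving nil.

Answer: acc=47/481


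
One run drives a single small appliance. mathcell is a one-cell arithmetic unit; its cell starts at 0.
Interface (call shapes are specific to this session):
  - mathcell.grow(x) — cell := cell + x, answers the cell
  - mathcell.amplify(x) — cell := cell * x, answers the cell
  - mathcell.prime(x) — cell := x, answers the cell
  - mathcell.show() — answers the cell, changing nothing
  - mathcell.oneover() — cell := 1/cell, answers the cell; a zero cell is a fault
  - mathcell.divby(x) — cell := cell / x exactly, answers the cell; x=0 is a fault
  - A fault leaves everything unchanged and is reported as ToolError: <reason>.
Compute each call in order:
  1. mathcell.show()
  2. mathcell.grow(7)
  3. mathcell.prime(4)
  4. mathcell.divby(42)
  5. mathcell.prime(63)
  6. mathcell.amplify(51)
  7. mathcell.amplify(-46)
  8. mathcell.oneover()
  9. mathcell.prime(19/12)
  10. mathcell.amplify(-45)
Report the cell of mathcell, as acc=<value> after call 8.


==> mathcell.show()
<== 0
==> mathcell.grow(x=7)
<== 7
==> mathcell.prime(x=4)
<== 4
==> mathcell.divby(x=42)
<== 2/21
==> mathcell.prime(x=63)
<== 63
==> mathcell.amplify(x=51)
<== 3213
==> mathcell.amplify(x=-46)
<== -147798
==> mathcell.oneover()
<== -1/147798
==> mathcell.prime(x=19/12)
<== 19/12
==> mathcell.amplify(x=-45)
<== -285/4

Answer: acc=-1/147798


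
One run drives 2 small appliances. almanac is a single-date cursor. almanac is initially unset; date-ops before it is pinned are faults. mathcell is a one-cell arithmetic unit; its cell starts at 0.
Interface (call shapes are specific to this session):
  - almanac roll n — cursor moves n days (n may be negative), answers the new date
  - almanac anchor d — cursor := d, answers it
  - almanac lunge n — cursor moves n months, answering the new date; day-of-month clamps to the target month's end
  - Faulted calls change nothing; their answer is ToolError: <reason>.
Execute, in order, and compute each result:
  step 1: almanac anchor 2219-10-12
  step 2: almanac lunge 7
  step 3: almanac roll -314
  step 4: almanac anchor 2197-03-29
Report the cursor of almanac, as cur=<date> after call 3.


Answer: cur=2219-07-03

Derivation:
// almanac anchor(2219-10-12) : 2219-10-12
// almanac lunge(7) : 2220-05-12
// almanac roll(-314) : 2219-07-03
// almanac anchor(2197-03-29) : 2197-03-29


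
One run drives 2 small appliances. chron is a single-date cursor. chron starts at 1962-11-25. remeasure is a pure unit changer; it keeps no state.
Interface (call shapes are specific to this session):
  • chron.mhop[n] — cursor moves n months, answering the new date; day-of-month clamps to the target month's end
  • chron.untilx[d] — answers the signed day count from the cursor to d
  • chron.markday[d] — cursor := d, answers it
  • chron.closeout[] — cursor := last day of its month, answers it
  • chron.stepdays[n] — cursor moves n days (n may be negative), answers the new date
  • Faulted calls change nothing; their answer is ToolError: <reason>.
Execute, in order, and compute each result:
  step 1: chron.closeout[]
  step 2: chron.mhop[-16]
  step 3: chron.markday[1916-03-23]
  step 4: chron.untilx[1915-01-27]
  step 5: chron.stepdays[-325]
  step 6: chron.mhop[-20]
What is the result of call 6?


Answer: 1913-09-03

Derivation:
Now I run chron.closeout(), and get 1962-11-30.
Using chron.mhop with n=-16, and see 1961-07-30.
Now I run chron.markday with d=1916-03-23, and get 1916-03-23.
Calling chron.untilx with d=1915-01-27, and get -421.
Next I call chron.stepdays with n=-325, → 1915-05-03.
I call chron.mhop with n=-20, which returns 1913-09-03.


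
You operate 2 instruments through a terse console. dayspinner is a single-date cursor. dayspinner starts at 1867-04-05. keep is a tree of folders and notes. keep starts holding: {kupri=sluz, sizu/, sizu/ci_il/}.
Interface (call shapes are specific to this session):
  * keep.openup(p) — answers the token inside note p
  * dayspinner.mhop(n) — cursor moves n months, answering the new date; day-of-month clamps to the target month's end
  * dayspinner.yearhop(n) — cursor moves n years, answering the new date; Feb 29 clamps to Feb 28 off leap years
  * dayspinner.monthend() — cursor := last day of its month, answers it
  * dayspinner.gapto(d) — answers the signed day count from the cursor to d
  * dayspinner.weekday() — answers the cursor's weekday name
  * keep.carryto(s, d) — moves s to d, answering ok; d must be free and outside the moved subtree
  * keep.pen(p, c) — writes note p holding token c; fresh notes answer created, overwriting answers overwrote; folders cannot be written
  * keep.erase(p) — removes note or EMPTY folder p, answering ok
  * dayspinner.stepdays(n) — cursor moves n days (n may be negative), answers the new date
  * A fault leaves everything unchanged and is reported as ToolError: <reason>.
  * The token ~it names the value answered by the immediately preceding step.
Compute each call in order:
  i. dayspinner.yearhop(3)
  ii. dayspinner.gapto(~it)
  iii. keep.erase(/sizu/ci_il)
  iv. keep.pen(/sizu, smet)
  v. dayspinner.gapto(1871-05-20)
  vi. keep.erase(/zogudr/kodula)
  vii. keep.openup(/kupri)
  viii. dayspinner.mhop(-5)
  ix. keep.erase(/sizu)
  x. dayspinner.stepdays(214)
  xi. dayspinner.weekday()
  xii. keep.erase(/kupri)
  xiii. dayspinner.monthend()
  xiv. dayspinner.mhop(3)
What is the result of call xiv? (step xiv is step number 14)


Answer: 1870-09-30

Derivation:
-- 1. dayspinner.yearhop(3) == 1870-04-05
-- 2. dayspinner.gapto(~it) == 0
-- 3. keep.erase(/sizu/ci_il) == ok
-- 4. keep.pen(/sizu, smet) == ToolError: is a directory
-- 5. dayspinner.gapto(1871-05-20) == 410
-- 6. keep.erase(/zogudr/kodula) == ToolError: not found
-- 7. keep.openup(/kupri) == sluz
-- 8. dayspinner.mhop(-5) == 1869-11-05
-- 9. keep.erase(/sizu) == ok
-- 10. dayspinner.stepdays(214) == 1870-06-07
-- 11. dayspinner.weekday() == Tuesday
-- 12. keep.erase(/kupri) == ok
-- 13. dayspinner.monthend() == 1870-06-30
-- 14. dayspinner.mhop(3) == 1870-09-30


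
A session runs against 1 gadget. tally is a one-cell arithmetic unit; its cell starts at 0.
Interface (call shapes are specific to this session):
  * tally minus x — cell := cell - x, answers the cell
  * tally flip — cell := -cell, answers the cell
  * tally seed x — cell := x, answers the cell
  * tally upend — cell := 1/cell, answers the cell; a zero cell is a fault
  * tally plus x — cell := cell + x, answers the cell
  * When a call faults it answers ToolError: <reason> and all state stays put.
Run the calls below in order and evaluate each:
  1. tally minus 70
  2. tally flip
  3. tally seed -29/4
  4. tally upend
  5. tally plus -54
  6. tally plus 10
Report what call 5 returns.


Answer: -1570/29

Derivation:
$ tally minus x→70
= -70
$ tally flip
= 70
$ tally seed x→-29/4
= -29/4
$ tally upend
= -4/29
$ tally plus x→-54
= -1570/29
$ tally plus x→10
= -1280/29


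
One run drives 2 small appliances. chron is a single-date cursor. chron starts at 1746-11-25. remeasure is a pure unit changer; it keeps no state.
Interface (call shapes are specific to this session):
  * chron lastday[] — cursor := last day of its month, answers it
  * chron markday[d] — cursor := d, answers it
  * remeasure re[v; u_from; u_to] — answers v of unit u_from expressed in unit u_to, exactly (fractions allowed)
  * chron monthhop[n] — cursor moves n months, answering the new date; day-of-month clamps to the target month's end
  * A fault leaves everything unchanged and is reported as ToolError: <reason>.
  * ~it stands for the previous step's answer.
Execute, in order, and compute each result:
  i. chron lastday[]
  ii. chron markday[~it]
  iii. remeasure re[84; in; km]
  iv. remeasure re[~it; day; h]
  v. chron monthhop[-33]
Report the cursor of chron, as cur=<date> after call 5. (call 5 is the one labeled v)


[in] chron lastday
:: 1746-11-30
[in] chron markday ~it
:: 1746-11-30
[in] remeasure re 84 in km
:: 2667/1250000
[in] remeasure re ~it day h
:: 8001/156250
[in] chron monthhop -33
:: 1744-02-29

Answer: cur=1744-02-29


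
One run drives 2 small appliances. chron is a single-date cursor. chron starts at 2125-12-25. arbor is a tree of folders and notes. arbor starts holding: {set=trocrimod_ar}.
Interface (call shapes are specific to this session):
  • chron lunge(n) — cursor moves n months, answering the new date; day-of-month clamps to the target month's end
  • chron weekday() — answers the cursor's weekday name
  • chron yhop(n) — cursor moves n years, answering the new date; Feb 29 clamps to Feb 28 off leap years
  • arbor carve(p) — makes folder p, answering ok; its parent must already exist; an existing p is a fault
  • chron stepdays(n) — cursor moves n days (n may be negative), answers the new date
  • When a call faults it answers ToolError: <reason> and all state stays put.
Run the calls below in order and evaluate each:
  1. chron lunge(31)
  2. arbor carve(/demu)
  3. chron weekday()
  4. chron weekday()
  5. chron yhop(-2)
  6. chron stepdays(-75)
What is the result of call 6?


Answer: 2126-05-11

Derivation:
Calling chron lunge using n→31, giving 2128-07-25.
Using arbor carve using p→/demu, yielding ok.
Invoking chron weekday, giving Sunday.
I run chron weekday(), yielding Sunday.
Invoking chron yhop using n→-2, → 2126-07-25.
Invoking chron stepdays using n→-75, and observe 2126-05-11.


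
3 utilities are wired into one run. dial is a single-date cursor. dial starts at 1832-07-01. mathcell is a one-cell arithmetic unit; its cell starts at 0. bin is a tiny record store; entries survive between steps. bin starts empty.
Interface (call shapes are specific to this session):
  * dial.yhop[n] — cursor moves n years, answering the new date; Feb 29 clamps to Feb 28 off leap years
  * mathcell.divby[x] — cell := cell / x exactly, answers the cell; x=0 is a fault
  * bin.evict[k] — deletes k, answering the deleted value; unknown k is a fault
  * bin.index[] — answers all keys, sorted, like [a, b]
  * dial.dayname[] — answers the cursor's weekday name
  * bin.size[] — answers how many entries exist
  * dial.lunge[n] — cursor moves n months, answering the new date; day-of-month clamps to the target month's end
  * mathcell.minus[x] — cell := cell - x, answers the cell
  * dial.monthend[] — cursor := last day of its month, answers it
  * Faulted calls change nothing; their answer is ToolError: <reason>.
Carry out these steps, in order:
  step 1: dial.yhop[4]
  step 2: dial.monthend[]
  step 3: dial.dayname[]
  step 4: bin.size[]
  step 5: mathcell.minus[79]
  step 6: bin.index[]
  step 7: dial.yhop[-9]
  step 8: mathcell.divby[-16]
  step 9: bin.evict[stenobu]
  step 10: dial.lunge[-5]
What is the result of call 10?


! 1. dial.yhop(n=4) ~> 1836-07-01
! 2. dial.monthend() ~> 1836-07-31
! 3. dial.dayname() ~> Sunday
! 4. bin.size() ~> 0
! 5. mathcell.minus(x=79) ~> -79
! 6. bin.index() ~> []
! 7. dial.yhop(n=-9) ~> 1827-07-31
! 8. mathcell.divby(x=-16) ~> 79/16
! 9. bin.evict(k=stenobu) ~> ToolError: no such key stenobu
! 10. dial.lunge(n=-5) ~> 1827-02-28

Answer: 1827-02-28


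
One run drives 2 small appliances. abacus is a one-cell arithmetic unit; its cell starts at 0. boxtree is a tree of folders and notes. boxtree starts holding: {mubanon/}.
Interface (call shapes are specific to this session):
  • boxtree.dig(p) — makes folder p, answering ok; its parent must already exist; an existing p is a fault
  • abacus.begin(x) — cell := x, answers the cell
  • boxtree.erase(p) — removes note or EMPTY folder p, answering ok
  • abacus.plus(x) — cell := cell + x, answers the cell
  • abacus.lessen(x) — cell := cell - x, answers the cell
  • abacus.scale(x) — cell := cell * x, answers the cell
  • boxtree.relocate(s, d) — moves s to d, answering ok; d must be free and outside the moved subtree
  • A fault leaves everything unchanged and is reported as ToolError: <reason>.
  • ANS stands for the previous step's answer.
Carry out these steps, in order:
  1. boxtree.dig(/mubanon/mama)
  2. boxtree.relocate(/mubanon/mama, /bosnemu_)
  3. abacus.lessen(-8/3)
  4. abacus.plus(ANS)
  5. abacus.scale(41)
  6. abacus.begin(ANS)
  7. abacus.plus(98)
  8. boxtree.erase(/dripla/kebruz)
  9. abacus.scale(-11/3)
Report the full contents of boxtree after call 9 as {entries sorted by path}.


$ boxtree.dig p=/mubanon/mama
  ok
$ boxtree.relocate s=/mubanon/mama d=/bosnemu_
  ok
$ abacus.lessen x=-8/3
  8/3
$ abacus.plus x=ANS
  16/3
$ abacus.scale x=41
  656/3
$ abacus.begin x=ANS
  656/3
$ abacus.plus x=98
  950/3
$ boxtree.erase p=/dripla/kebruz
  ToolError: not found
$ abacus.scale x=-11/3
  -10450/9

Answer: {bosnemu_/, mubanon/}


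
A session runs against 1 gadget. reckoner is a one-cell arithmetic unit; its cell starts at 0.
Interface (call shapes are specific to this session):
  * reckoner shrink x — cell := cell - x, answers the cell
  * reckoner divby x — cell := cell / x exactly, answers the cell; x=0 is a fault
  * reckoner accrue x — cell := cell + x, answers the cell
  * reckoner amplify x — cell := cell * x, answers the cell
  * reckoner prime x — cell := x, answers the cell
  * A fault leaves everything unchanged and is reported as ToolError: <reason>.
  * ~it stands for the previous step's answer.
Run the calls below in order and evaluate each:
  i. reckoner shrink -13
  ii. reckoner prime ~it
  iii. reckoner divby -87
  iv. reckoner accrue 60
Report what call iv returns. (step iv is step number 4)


Answer: 5207/87

Derivation:
CALL reckoner shrink[x='-13']
RET  13
CALL reckoner prime[x='~it']
RET  13
CALL reckoner divby[x='-87']
RET  -13/87
CALL reckoner accrue[x='60']
RET  5207/87


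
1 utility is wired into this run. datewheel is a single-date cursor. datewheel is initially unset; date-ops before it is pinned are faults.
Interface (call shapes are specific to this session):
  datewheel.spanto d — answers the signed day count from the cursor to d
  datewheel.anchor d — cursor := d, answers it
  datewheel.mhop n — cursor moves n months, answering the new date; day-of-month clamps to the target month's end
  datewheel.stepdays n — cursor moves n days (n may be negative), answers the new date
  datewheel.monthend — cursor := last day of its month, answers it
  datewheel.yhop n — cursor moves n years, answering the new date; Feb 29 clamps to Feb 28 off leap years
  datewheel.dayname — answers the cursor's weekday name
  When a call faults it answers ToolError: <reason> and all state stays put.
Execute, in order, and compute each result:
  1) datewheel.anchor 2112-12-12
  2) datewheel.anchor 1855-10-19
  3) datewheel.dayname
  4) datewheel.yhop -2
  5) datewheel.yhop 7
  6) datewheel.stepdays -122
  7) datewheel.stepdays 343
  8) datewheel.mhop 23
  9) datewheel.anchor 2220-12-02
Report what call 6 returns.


Answer: 1860-06-19

Derivation:
# anchor(2112-12-12) ~> 2112-12-12
# anchor(1855-10-19) ~> 1855-10-19
# dayname() ~> Friday
# yhop(-2) ~> 1853-10-19
# yhop(7) ~> 1860-10-19
# stepdays(-122) ~> 1860-06-19
# stepdays(343) ~> 1861-05-28
# mhop(23) ~> 1863-04-28
# anchor(2220-12-02) ~> 2220-12-02


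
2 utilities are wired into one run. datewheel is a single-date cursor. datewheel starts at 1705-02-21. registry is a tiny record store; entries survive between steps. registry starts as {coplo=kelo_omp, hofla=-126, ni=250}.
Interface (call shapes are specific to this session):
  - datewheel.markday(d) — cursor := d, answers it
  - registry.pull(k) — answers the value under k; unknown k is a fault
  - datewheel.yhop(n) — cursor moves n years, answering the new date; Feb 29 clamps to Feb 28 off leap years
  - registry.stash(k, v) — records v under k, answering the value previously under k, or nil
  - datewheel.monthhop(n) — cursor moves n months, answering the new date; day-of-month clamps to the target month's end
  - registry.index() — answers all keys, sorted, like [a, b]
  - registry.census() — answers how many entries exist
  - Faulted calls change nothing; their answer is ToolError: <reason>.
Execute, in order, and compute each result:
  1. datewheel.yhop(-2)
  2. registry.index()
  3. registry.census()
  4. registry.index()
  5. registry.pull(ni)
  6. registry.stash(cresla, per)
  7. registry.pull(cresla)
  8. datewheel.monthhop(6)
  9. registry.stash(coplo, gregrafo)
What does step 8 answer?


$ datewheel.yhop n=-2
  1703-02-21
$ registry.index
  [coplo, hofla, ni]
$ registry.census
  3
$ registry.index
  [coplo, hofla, ni]
$ registry.pull k=ni
  250
$ registry.stash k=cresla v=per
  nil
$ registry.pull k=cresla
  per
$ datewheel.monthhop n=6
  1703-08-21
$ registry.stash k=coplo v=gregrafo
  kelo_omp

Answer: 1703-08-21


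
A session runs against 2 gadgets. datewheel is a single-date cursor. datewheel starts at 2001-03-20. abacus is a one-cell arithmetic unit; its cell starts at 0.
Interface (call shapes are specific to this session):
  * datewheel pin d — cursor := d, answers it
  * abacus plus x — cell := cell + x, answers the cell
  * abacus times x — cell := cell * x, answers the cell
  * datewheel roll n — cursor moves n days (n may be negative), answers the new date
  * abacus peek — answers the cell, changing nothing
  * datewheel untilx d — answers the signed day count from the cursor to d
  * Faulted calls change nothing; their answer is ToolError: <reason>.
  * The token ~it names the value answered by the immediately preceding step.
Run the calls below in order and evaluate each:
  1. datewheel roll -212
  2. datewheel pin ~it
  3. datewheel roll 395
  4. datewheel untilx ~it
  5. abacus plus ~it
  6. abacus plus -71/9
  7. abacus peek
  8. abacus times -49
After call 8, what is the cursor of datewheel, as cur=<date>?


>> datewheel roll(n→-212)
<< 2000-08-20
>> datewheel pin(d→~it)
<< 2000-08-20
>> datewheel roll(n→395)
<< 2001-09-19
>> datewheel untilx(d→~it)
<< 0
>> abacus plus(x→~it)
<< 0
>> abacus plus(x→-71/9)
<< -71/9
>> abacus peek()
<< -71/9
>> abacus times(x→-49)
<< 3479/9

Answer: cur=2001-09-19


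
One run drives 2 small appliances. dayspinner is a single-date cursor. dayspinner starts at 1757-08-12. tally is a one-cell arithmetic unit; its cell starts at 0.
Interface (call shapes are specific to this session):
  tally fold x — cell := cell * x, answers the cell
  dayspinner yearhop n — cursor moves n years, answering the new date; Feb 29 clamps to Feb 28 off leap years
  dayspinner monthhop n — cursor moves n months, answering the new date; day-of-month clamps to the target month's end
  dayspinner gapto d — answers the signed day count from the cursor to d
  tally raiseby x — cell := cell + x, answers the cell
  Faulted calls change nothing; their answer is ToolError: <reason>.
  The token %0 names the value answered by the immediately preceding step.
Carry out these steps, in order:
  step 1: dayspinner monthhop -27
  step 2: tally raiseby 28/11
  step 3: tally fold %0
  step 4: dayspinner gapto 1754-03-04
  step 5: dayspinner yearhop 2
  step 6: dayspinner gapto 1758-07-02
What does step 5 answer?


% dayspinner monthhop n: -27
= 1755-05-12
% tally raiseby x: 28/11
= 28/11
% tally fold x: %0
= 784/121
% dayspinner gapto d: 1754-03-04
= -434
% dayspinner yearhop n: 2
= 1757-05-12
% dayspinner gapto d: 1758-07-02
= 416

Answer: 1757-05-12


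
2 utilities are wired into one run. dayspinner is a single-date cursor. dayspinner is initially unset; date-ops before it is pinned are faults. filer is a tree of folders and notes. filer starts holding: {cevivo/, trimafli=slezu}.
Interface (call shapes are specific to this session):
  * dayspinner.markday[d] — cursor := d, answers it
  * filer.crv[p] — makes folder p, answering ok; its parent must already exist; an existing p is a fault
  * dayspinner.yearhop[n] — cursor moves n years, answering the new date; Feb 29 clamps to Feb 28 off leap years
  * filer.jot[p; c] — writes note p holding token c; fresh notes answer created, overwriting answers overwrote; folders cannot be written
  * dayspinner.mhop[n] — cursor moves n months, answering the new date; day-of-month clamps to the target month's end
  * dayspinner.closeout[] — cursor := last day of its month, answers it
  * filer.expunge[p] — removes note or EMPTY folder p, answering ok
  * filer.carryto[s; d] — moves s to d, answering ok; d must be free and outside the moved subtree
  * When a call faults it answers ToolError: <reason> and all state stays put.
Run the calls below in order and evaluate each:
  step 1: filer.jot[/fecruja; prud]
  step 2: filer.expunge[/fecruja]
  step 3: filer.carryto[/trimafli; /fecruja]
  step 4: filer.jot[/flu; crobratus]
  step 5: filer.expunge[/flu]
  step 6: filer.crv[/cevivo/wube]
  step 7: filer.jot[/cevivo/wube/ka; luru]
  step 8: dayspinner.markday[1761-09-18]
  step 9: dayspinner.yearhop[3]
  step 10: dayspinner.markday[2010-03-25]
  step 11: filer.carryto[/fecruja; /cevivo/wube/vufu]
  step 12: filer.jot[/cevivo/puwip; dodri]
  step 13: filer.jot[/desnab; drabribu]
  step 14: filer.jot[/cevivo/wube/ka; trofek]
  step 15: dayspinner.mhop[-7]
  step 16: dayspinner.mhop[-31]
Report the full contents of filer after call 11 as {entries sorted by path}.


Answer: {cevivo/, cevivo/wube/, cevivo/wube/ka=luru, cevivo/wube/vufu=slezu}

Derivation:
Do: filer.jot[/fecruja; prud]
See: created
Do: filer.expunge[/fecruja]
See: ok
Do: filer.carryto[/trimafli; /fecruja]
See: ok
Do: filer.jot[/flu; crobratus]
See: created
Do: filer.expunge[/flu]
See: ok
Do: filer.crv[/cevivo/wube]
See: ok
Do: filer.jot[/cevivo/wube/ka; luru]
See: created
Do: dayspinner.markday[1761-09-18]
See: 1761-09-18
Do: dayspinner.yearhop[3]
See: 1764-09-18
Do: dayspinner.markday[2010-03-25]
See: 2010-03-25
Do: filer.carryto[/fecruja; /cevivo/wube/vufu]
See: ok
Do: filer.jot[/cevivo/puwip; dodri]
See: created
Do: filer.jot[/desnab; drabribu]
See: created
Do: filer.jot[/cevivo/wube/ka; trofek]
See: overwrote
Do: dayspinner.mhop[-7]
See: 2009-08-25
Do: dayspinner.mhop[-31]
See: 2007-01-25
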